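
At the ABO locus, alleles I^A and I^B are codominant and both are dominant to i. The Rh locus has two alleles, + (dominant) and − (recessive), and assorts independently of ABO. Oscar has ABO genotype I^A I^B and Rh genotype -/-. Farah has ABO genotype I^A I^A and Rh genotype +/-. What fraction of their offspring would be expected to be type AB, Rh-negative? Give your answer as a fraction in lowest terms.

ABO cross I^A I^B × I^A I^A → offspring phenotypes: 1/2 A, 1/2 AB.
Rh cross -/- × +/- → 1/2 Rh+, 1/2 Rh-.
Independent loci: P(type AB, Rh-negative) = 1/2 × 1/2 = 1/4.

1/4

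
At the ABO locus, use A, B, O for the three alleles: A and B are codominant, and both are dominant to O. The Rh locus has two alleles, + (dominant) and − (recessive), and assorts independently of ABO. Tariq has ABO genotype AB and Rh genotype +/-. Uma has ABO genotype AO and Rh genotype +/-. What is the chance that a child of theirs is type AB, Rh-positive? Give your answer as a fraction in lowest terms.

3/16

ABO cross AB × AO → offspring phenotypes: 1/2 A, 1/4 B, 1/4 AB.
Rh cross +/- × +/- → 3/4 Rh+, 1/4 Rh-.
Independent loci: P(type AB, Rh-positive) = 1/4 × 3/4 = 3/16.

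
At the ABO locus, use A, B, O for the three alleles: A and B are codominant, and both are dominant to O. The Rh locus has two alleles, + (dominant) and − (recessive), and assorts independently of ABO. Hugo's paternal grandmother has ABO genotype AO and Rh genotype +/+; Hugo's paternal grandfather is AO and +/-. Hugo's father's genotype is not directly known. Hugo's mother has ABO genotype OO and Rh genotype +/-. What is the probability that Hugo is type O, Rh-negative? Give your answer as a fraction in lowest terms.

Hugo's father's ABO genotype from AO × AO: 1/4 AA, 1/2 AO, 1/4 OO.
Crossing each possibility with the mother OO and summing P(type O): 1/4·0 + 1/2·1/2 + 1/4·1 = 1/2.
Similarly for Rh via the father's Rh distribution: P(Rh-) = 1/8.
Independent loci: 1/2 × 1/8 = 1/16.

1/16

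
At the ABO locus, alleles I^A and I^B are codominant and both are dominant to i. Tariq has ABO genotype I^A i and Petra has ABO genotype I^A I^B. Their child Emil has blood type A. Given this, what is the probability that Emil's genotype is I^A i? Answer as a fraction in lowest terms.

Cross I^A i × I^A I^B → 1/4 I^A I^A, 1/4 I^A I^B, 1/4 I^A i, 1/4 I^B i.
Type-A genotypes among offspring: I^A I^A (1/4), I^A i (1/4); total 1/2.
P(I^A i | type A) = (1/4) / (1/2) = 1/2.

1/2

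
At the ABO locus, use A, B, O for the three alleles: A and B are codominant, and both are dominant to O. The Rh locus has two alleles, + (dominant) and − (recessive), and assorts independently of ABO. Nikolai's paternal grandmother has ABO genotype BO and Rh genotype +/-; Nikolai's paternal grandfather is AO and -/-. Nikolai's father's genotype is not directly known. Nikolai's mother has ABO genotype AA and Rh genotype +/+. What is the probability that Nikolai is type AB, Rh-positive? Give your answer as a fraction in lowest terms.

1/4

Nikolai's father's ABO genotype from BO × AO: 1/4 AB, 1/4 AO, 1/4 BO, 1/4 OO.
Crossing each possibility with the mother AA and summing P(type AB): 1/4·1/2 + 1/4·0 + 1/4·1/2 + 1/4·0 = 1/4.
Similarly for Rh via the father's Rh distribution: P(Rh+) = 1.
Independent loci: 1/4 × 1 = 1/4.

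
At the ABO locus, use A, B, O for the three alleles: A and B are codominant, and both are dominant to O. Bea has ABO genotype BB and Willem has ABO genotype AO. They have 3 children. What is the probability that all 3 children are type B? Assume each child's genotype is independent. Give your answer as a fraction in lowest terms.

1/8

ABO cross BB × AO → 1/2 B, 1/2 AB.
So P(type B) = 1/2 per child.
All 3 independent: (1/2)^3 = 1/8.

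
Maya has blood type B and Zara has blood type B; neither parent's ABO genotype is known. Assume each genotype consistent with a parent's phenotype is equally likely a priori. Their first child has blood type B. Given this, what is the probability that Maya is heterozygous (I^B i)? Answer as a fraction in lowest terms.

Possible genotypes: Maya ∈ {I^B I^B, I^B i}; Zara ∈ {I^B I^B, I^B i}.
Weight each parental genotype pair by prior × P(type-B child):
  I^B I^B × I^B I^B: posterior weight 4/15.
  I^B I^B × I^B i: posterior weight 4/15.
  I^B i × I^B I^B: posterior weight 4/15.
  I^B i × I^B i: posterior weight 1/5.
Sum the posterior weight over pairs where Maya is I^B i: 7/15.

7/15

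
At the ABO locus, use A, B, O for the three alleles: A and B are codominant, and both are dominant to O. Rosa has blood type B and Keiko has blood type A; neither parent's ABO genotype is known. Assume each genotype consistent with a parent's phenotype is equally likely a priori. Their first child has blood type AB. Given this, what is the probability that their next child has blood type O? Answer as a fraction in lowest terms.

1/36

Possible genotypes: Rosa ∈ {BB, BO}; Keiko ∈ {AA, AO}.
Weight each parental genotype pair by prior × P(type-AB child):
  BB × AA: posterior weight 4/9; P(next child type O) = 0.
  BB × AO: posterior weight 2/9; P(next child type O) = 0.
  BO × AA: posterior weight 2/9; P(next child type O) = 0.
  BO × AO: posterior weight 1/9; P(next child type O) = 1/4.
Weighted sum = 1/36.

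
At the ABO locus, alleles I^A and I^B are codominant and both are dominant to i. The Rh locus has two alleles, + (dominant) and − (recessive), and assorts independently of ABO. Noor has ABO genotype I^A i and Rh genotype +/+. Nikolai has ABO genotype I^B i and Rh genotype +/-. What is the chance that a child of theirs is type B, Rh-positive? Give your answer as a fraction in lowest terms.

ABO cross I^A i × I^B i → offspring phenotypes: 1/4 O, 1/4 A, 1/4 B, 1/4 AB.
Rh cross +/+ × +/- → 1 Rh+.
Independent loci: P(type B, Rh-positive) = 1/4 × 1 = 1/4.

1/4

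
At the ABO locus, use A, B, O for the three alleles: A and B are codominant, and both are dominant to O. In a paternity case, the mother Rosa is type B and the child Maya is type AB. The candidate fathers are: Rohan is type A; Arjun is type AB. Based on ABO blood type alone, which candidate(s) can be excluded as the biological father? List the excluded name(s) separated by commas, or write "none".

none

A candidate is excluded only if no genotype consistent with his phenotype could produce a type AB child with a type B mother.
Every candidate has at least one consistent genotype combination, so none can be excluded.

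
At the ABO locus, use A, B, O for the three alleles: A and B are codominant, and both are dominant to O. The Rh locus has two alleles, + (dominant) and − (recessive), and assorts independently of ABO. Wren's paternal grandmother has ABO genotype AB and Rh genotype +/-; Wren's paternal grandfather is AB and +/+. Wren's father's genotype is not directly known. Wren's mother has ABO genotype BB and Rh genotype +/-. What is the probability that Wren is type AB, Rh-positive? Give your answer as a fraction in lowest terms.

7/16

Wren's father's ABO genotype from AB × AB: 1/4 AA, 1/2 AB, 1/4 BB.
Crossing each possibility with the mother BB and summing P(type AB): 1/4·1 + 1/2·1/2 + 1/4·0 = 1/2.
Similarly for Rh via the father's Rh distribution: P(Rh+) = 7/8.
Independent loci: 1/2 × 7/8 = 7/16.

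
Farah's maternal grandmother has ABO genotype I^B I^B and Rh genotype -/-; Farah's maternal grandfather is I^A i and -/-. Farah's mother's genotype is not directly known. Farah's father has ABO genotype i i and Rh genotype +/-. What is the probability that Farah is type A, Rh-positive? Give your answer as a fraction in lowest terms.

1/8

Farah's mother's ABO genotype from I^B I^B × I^A i: 1/2 I^A I^B, 1/2 I^B i.
Crossing each possibility with the father i i and summing P(type A): 1/2·1/2 + 1/2·0 = 1/4.
Similarly for Rh via the mother's Rh distribution: P(Rh+) = 1/2.
Independent loci: 1/4 × 1/2 = 1/8.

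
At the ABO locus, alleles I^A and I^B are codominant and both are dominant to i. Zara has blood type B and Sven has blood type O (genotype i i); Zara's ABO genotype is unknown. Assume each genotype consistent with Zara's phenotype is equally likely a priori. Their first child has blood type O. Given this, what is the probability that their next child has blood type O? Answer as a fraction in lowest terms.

Possible genotypes: Zara ∈ {I^B I^B, I^B i}; Sven ∈ {i i}.
Weight each parental genotype pair by prior × P(type-O child):
  I^B i × i i: posterior weight 1; P(next child type O) = 1/2.
Weighted sum = 1/2.

1/2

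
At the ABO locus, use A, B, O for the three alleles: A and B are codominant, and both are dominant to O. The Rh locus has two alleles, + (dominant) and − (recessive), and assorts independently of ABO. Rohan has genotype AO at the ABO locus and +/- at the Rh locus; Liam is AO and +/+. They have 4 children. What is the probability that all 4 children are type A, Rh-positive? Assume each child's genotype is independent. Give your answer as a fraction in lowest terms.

ABO cross AO × AO → 1/4 O, 3/4 A.
Rh cross +/- × +/+ → 1 Rh+; so P(type A, Rh-positive) = 3/4 × 1 = 3/4 per child.
All 4 independent: (3/4)^4 = 81/256.

81/256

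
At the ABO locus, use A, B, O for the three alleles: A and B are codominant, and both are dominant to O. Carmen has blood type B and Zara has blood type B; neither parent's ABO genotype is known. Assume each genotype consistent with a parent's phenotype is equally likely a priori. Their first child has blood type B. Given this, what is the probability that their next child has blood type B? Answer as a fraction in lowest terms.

19/20

Possible genotypes: Carmen ∈ {BB, BO}; Zara ∈ {BB, BO}.
Weight each parental genotype pair by prior × P(type-B child):
  BB × BB: posterior weight 4/15; P(next child type B) = 1.
  BB × BO: posterior weight 4/15; P(next child type B) = 1.
  BO × BB: posterior weight 4/15; P(next child type B) = 1.
  BO × BO: posterior weight 1/5; P(next child type B) = 3/4.
Weighted sum = 19/20.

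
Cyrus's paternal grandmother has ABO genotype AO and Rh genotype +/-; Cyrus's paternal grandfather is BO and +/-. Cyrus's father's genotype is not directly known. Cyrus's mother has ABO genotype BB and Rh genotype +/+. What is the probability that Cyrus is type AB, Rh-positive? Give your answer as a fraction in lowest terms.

1/4

Cyrus's father's ABO genotype from AO × BO: 1/4 AB, 1/4 AO, 1/4 BO, 1/4 OO.
Crossing each possibility with the mother BB and summing P(type AB): 1/4·1/2 + 1/4·1/2 + 1/4·0 + 1/4·0 = 1/4.
Similarly for Rh via the father's Rh distribution: P(Rh+) = 1.
Independent loci: 1/4 × 1 = 1/4.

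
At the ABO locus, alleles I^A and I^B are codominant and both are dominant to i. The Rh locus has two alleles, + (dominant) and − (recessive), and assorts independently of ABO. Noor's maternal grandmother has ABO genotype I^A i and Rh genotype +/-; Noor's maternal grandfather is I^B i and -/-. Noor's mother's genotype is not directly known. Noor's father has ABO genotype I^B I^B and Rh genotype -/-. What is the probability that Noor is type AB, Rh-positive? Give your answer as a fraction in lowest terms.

1/16

Noor's mother's ABO genotype from I^A i × I^B i: 1/4 I^A I^B, 1/4 I^A i, 1/4 I^B i, 1/4 i i.
Crossing each possibility with the father I^B I^B and summing P(type AB): 1/4·1/2 + 1/4·1/2 + 1/4·0 + 1/4·0 = 1/4.
Similarly for Rh via the mother's Rh distribution: P(Rh+) = 1/4.
Independent loci: 1/4 × 1/4 = 1/16.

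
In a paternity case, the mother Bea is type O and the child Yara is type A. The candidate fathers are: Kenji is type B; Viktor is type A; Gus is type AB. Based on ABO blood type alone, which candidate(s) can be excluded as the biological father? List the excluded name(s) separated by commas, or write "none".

A candidate is excluded only if no genotype consistent with his phenotype could produce a type A child with a type O mother.
Kenji (type B): no genotype consistent with that phenotype can produce a type-A child with a type-O mother.

Kenji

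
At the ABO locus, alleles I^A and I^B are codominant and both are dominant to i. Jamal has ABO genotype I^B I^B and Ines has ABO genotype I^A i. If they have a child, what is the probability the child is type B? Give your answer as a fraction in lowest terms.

ABO cross I^B I^B × I^A i → offspring phenotypes: 1/2 B, 1/2 AB.
So P(type B) = 1/2.

1/2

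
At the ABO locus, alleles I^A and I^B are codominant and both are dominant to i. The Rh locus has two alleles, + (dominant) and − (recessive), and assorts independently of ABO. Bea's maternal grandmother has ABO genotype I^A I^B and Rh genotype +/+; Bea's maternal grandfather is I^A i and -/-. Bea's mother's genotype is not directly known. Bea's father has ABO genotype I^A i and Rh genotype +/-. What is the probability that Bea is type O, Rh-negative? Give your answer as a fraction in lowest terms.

1/32

Bea's mother's ABO genotype from I^A I^B × I^A i: 1/4 I^A I^A, 1/4 I^A I^B, 1/4 I^A i, 1/4 I^B i.
Crossing each possibility with the father I^A i and summing P(type O): 1/4·0 + 1/4·0 + 1/4·1/4 + 1/4·1/4 = 1/8.
Similarly for Rh via the mother's Rh distribution: P(Rh-) = 1/4.
Independent loci: 1/8 × 1/4 = 1/32.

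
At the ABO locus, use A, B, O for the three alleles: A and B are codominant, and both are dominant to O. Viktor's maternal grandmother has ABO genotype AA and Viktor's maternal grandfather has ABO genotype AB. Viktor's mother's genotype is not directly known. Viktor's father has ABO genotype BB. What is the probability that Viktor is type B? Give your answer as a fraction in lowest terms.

1/4

Viktor's mother's ABO genotype from AA × AB: 1/2 AA, 1/2 AB.
Crossing each possibility with the father BB and summing P(type B): 1/2·0 + 1/2·1/2 = 1/4.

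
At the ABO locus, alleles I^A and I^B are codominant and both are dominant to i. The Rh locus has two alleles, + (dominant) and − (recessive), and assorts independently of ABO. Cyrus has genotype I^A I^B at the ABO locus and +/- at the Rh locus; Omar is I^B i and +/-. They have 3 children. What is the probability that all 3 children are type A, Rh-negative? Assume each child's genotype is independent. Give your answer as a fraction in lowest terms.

ABO cross I^A I^B × I^B i → 1/4 A, 1/2 B, 1/4 AB.
Rh cross +/- × +/- → 3/4 Rh+, 1/4 Rh-; so P(type A, Rh-negative) = 1/4 × 1/4 = 1/16 per child.
All 3 independent: (1/16)^3 = 1/4096.

1/4096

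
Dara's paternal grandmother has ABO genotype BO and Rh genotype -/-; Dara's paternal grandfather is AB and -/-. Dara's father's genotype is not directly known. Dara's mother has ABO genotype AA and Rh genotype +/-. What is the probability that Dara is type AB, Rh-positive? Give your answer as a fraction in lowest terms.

1/4

Dara's father's ABO genotype from BO × AB: 1/4 AB, 1/4 AO, 1/4 BB, 1/4 BO.
Crossing each possibility with the mother AA and summing P(type AB): 1/4·1/2 + 1/4·0 + 1/4·1 + 1/4·1/2 = 1/2.
Similarly for Rh via the father's Rh distribution: P(Rh+) = 1/2.
Independent loci: 1/2 × 1/2 = 1/4.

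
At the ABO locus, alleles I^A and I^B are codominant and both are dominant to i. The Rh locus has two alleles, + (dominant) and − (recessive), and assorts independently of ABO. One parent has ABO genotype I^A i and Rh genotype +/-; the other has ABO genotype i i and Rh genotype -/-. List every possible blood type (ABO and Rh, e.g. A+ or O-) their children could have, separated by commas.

O+, O-, A+, A-

Gametes from I^A i × i i give offspring ABO genotypes I^A i, i i, i.e. phenotypes O, A.
Rh cross +/- × -/- → phenotypes Rh+, Rh-.
Combining independently: O+, O-, A+, A-.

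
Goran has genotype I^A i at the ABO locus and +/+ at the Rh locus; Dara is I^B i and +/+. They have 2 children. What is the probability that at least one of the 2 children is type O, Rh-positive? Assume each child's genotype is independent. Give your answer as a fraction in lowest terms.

7/16

ABO cross I^A i × I^B i → 1/4 O, 1/4 A, 1/4 B, 1/4 AB.
Rh cross +/+ × +/+ → 1 Rh+; so P(type O, Rh-positive) = 1/4 × 1 = 1/4 per child.
P(none) = (3/4)^2 = 9/16; P(at least one) = 1 − 9/16 = 7/16.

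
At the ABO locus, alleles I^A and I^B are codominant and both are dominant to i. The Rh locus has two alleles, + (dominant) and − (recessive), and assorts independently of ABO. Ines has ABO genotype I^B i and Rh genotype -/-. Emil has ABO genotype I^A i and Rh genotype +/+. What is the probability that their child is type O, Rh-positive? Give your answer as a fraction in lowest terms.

ABO cross I^B i × I^A i → offspring phenotypes: 1/4 O, 1/4 A, 1/4 B, 1/4 AB.
Rh cross -/- × +/+ → 1 Rh+.
Independent loci: P(type O, Rh-positive) = 1/4 × 1 = 1/4.

1/4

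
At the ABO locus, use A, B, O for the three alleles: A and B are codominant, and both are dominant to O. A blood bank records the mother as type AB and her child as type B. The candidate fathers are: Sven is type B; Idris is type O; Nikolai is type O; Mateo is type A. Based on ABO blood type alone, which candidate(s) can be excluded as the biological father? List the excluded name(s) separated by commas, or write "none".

none

A candidate is excluded only if no genotype consistent with his phenotype could produce a type B child with a type AB mother.
Every candidate has at least one consistent genotype combination, so none can be excluded.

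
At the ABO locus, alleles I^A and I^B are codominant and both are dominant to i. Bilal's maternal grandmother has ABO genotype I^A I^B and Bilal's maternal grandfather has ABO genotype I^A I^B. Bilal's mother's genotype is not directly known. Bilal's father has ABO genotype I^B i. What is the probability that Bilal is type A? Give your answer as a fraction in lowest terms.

1/4

Bilal's mother's ABO genotype from I^A I^B × I^A I^B: 1/4 I^A I^A, 1/2 I^A I^B, 1/4 I^B I^B.
Crossing each possibility with the father I^B i and summing P(type A): 1/4·1/2 + 1/2·1/4 + 1/4·0 = 1/4.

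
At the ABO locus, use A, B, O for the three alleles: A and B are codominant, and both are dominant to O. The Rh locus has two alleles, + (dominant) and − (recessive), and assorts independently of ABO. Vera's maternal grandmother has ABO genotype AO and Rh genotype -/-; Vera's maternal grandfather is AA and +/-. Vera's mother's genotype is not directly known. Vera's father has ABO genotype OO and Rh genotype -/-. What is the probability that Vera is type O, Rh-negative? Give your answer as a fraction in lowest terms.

3/16

Vera's mother's ABO genotype from AO × AA: 1/2 AA, 1/2 AO.
Crossing each possibility with the father OO and summing P(type O): 1/2·0 + 1/2·1/2 = 1/4.
Similarly for Rh via the mother's Rh distribution: P(Rh-) = 3/4.
Independent loci: 1/4 × 3/4 = 3/16.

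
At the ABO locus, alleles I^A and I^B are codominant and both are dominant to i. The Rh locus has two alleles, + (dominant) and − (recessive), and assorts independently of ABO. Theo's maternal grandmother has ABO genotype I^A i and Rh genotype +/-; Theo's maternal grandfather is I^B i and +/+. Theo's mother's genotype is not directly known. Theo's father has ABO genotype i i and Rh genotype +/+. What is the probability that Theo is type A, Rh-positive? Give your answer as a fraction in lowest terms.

1/4

Theo's mother's ABO genotype from I^A i × I^B i: 1/4 I^A I^B, 1/4 I^A i, 1/4 I^B i, 1/4 i i.
Crossing each possibility with the father i i and summing P(type A): 1/4·1/2 + 1/4·1/2 + 1/4·0 + 1/4·0 = 1/4.
Similarly for Rh via the mother's Rh distribution: P(Rh+) = 1.
Independent loci: 1/4 × 1 = 1/4.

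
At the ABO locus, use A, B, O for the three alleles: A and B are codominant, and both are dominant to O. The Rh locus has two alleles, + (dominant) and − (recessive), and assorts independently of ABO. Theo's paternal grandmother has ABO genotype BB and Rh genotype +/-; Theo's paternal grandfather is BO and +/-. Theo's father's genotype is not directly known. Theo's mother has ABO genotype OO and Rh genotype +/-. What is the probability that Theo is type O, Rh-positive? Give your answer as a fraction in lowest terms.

3/16

Theo's father's ABO genotype from BB × BO: 1/2 BB, 1/2 BO.
Crossing each possibility with the mother OO and summing P(type O): 1/2·0 + 1/2·1/2 = 1/4.
Similarly for Rh via the father's Rh distribution: P(Rh+) = 3/4.
Independent loci: 1/4 × 3/4 = 3/16.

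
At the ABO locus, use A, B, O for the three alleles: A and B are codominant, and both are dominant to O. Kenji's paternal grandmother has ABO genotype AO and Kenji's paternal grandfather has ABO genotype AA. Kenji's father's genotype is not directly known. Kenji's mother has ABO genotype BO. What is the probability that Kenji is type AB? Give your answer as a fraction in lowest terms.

3/8

Kenji's father's ABO genotype from AO × AA: 1/2 AA, 1/2 AO.
Crossing each possibility with the mother BO and summing P(type AB): 1/2·1/2 + 1/2·1/4 = 3/8.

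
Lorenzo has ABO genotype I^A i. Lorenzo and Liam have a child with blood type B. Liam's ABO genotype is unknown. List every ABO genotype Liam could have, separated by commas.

For each candidate genotype of Liam, check whether crossing it with I^A i can produce every observed child phenotype.
  I^A I^A → possible child types {A} ✗
  I^A I^B → possible child types {A, B, AB} ✓
  I^A i → possible child types {O, A} ✗
  I^B I^B → possible child types {B, AB} ✓
  I^B i → possible child types {O, A, B, AB} ✓
  i i → possible child types {O, A} ✗

I^A I^B, I^B I^B, I^B i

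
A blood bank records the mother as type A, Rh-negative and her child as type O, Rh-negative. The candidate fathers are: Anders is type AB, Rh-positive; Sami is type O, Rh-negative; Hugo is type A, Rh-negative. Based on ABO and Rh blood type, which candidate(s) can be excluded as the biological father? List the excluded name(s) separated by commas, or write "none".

A candidate is excluded only if no genotype consistent with his phenotype could produce a type O, Rh-negative child with a type A, Rh-negative mother.
Anders (type AB, Rh+): no genotype consistent with that phenotype can produce a type-O Rh- child with a type-A mother.

Anders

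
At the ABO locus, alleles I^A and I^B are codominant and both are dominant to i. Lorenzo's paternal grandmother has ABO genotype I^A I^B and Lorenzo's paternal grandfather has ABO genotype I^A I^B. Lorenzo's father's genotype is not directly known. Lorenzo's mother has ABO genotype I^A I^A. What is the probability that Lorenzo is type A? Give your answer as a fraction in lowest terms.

Lorenzo's father's ABO genotype from I^A I^B × I^A I^B: 1/4 I^A I^A, 1/2 I^A I^B, 1/4 I^B I^B.
Crossing each possibility with the mother I^A I^A and summing P(type A): 1/4·1 + 1/2·1/2 + 1/4·0 = 1/2.

1/2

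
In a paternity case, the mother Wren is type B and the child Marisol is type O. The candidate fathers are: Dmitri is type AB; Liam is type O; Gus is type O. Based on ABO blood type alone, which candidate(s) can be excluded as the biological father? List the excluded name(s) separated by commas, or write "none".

A candidate is excluded only if no genotype consistent with his phenotype could produce a type O child with a type B mother.
Dmitri (type AB): no genotype consistent with that phenotype can produce a type-O child with a type-B mother.

Dmitri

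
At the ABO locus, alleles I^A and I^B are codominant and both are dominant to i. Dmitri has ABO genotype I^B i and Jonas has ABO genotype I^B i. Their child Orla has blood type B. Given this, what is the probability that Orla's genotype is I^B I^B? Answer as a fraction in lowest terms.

1/3

Cross I^B i × I^B i → 1/4 I^B I^B, 1/2 I^B i, 1/4 i i.
Type-B genotypes among offspring: I^B I^B (1/4), I^B i (1/2); total 3/4.
P(I^B I^B | type B) = (1/4) / (3/4) = 1/3.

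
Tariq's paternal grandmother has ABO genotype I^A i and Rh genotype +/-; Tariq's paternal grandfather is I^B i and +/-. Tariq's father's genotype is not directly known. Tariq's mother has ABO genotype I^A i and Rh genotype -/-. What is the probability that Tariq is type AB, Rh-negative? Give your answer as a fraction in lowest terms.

1/16

Tariq's father's ABO genotype from I^A i × I^B i: 1/4 I^A I^B, 1/4 I^A i, 1/4 I^B i, 1/4 i i.
Crossing each possibility with the mother I^A i and summing P(type AB): 1/4·1/4 + 1/4·0 + 1/4·1/4 + 1/4·0 = 1/8.
Similarly for Rh via the father's Rh distribution: P(Rh-) = 1/2.
Independent loci: 1/8 × 1/2 = 1/16.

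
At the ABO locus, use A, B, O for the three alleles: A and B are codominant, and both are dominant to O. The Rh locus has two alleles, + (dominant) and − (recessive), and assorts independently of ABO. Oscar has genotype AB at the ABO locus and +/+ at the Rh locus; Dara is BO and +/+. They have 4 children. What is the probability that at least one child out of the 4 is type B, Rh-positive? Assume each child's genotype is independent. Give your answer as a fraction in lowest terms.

15/16

ABO cross AB × BO → 1/4 A, 1/2 B, 1/4 AB.
Rh cross +/+ × +/+ → 1 Rh+; so P(type B, Rh-positive) = 1/2 × 1 = 1/2 per child.
P(none) = (1/2)^4 = 1/16; P(at least one) = 1 − 1/16 = 15/16.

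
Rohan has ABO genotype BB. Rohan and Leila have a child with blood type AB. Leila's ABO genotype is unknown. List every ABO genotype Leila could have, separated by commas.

AA, AB, AO

For each candidate genotype of Leila, check whether crossing it with BB can produce every observed child phenotype.
  AA → possible child types {AB} ✓
  AB → possible child types {B, AB} ✓
  AO → possible child types {B, AB} ✓
  BB → possible child types {B} ✗
  BO → possible child types {B} ✗
  OO → possible child types {B} ✗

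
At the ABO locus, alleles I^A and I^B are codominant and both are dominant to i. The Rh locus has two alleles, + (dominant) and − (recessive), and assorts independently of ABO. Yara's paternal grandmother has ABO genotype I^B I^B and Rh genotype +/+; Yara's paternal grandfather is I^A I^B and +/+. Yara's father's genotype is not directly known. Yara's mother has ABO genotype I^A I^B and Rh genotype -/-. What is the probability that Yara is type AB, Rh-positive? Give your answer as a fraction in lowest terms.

1/2

Yara's father's ABO genotype from I^B I^B × I^A I^B: 1/2 I^A I^B, 1/2 I^B I^B.
Crossing each possibility with the mother I^A I^B and summing P(type AB): 1/2·1/2 + 1/2·1/2 = 1/2.
Similarly for Rh via the father's Rh distribution: P(Rh+) = 1.
Independent loci: 1/2 × 1 = 1/2.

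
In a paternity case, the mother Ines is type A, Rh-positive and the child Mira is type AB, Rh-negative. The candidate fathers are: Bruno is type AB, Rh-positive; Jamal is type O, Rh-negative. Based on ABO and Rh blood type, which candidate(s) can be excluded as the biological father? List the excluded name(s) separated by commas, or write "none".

Jamal

A candidate is excluded only if no genotype consistent with his phenotype could produce a type AB, Rh-negative child with a type A, Rh-positive mother.
Jamal (type O, Rh-): no genotype consistent with that phenotype can produce a type-AB Rh- child with a type-A mother.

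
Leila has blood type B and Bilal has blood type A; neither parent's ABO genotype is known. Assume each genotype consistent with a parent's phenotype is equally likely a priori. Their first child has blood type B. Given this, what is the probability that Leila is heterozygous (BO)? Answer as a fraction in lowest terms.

1/3

Possible genotypes: Leila ∈ {BB, BO}; Bilal ∈ {AA, AO}.
Weight each parental genotype pair by prior × P(type-B child):
  BB × AO: posterior weight 2/3.
  BO × AO: posterior weight 1/3.
Sum the posterior weight over pairs where Leila is BO: 1/3.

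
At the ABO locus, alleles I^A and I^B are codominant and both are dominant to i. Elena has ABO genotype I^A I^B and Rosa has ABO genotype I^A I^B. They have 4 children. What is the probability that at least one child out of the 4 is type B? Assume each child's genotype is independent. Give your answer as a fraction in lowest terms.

175/256

ABO cross I^A I^B × I^A I^B → 1/4 A, 1/4 B, 1/2 AB.
So P(type B) = 1/4 per child.
P(none) = (3/4)^4 = 81/256; P(at least one) = 1 − 81/256 = 175/256.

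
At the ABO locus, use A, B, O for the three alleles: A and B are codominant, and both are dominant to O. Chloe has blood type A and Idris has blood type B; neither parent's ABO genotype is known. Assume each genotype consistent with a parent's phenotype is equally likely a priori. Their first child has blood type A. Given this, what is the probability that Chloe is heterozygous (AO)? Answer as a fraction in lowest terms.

1/3

Possible genotypes: Chloe ∈ {AA, AO}; Idris ∈ {BB, BO}.
Weight each parental genotype pair by prior × P(type-A child):
  AA × BO: posterior weight 2/3.
  AO × BO: posterior weight 1/3.
Sum the posterior weight over pairs where Chloe is AO: 1/3.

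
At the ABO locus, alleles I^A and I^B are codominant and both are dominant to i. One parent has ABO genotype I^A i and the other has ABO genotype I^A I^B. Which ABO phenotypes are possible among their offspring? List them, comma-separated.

A, B, AB

Gametes from I^A i × I^A I^B give offspring ABO genotypes I^A I^A, I^A I^B, I^A i, I^B i, i.e. phenotypes A, B, AB.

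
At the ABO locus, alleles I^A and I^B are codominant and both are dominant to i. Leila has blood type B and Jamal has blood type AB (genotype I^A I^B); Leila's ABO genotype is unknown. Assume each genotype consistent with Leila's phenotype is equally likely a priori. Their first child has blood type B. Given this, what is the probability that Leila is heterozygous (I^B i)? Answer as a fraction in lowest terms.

Possible genotypes: Leila ∈ {I^B I^B, I^B i}; Jamal ∈ {I^A I^B}.
Weight each parental genotype pair by prior × P(type-B child):
  I^B I^B × I^A I^B: posterior weight 1/2.
  I^B i × I^A I^B: posterior weight 1/2.
Sum the posterior weight over pairs where Leila is I^B i: 1/2.

1/2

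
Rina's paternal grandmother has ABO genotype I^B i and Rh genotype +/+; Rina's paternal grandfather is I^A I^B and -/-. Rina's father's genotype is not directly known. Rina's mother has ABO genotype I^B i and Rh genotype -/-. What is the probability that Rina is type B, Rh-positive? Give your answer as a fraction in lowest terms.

Rina's father's ABO genotype from I^B i × I^A I^B: 1/4 I^A I^B, 1/4 I^A i, 1/4 I^B I^B, 1/4 I^B i.
Crossing each possibility with the mother I^B i and summing P(type B): 1/4·1/2 + 1/4·1/4 + 1/4·1 + 1/4·3/4 = 5/8.
Similarly for Rh via the father's Rh distribution: P(Rh+) = 1/2.
Independent loci: 5/8 × 1/2 = 5/16.

5/16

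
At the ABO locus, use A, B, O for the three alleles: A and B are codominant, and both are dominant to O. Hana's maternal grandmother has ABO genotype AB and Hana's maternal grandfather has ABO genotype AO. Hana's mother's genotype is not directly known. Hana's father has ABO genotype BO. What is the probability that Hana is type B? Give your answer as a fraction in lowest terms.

Hana's mother's ABO genotype from AB × AO: 1/4 AA, 1/4 AB, 1/4 AO, 1/4 BO.
Crossing each possibility with the father BO and summing P(type B): 1/4·0 + 1/4·1/2 + 1/4·1/4 + 1/4·3/4 = 3/8.

3/8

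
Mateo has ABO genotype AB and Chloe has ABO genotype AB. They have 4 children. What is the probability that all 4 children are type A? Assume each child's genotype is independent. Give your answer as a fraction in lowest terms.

ABO cross AB × AB → 1/4 A, 1/4 B, 1/2 AB.
So P(type A) = 1/4 per child.
All 4 independent: (1/4)^4 = 1/256.

1/256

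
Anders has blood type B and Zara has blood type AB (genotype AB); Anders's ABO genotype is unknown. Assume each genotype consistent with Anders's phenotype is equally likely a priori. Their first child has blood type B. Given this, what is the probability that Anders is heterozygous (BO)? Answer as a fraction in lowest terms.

1/2

Possible genotypes: Anders ∈ {BB, BO}; Zara ∈ {AB}.
Weight each parental genotype pair by prior × P(type-B child):
  BB × AB: posterior weight 1/2.
  BO × AB: posterior weight 1/2.
Sum the posterior weight over pairs where Anders is BO: 1/2.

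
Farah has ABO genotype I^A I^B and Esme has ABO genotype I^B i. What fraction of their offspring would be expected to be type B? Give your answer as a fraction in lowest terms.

ABO cross I^A I^B × I^B i → offspring phenotypes: 1/4 A, 1/2 B, 1/4 AB.
So P(type B) = 1/2.

1/2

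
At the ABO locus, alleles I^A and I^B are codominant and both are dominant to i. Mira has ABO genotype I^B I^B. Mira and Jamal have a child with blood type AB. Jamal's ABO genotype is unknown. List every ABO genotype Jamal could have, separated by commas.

I^A I^A, I^A I^B, I^A i

For each candidate genotype of Jamal, check whether crossing it with I^B I^B can produce every observed child phenotype.
  I^A I^A → possible child types {AB} ✓
  I^A I^B → possible child types {B, AB} ✓
  I^A i → possible child types {B, AB} ✓
  I^B I^B → possible child types {B} ✗
  I^B i → possible child types {B} ✗
  i i → possible child types {B} ✗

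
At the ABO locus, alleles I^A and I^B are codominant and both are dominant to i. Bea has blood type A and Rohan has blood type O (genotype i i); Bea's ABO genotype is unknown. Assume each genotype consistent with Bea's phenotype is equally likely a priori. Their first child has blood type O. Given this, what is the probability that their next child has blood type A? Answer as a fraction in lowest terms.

Possible genotypes: Bea ∈ {I^A I^A, I^A i}; Rohan ∈ {i i}.
Weight each parental genotype pair by prior × P(type-O child):
  I^A i × i i: posterior weight 1; P(next child type A) = 1/2.
Weighted sum = 1/2.

1/2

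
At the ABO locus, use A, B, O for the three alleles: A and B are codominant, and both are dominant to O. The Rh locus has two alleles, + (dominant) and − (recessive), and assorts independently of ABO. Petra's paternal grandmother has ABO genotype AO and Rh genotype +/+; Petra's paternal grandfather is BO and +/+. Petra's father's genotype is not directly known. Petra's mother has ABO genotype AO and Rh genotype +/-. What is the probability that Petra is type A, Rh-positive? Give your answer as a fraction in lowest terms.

Petra's father's ABO genotype from AO × BO: 1/4 AB, 1/4 AO, 1/4 BO, 1/4 OO.
Crossing each possibility with the mother AO and summing P(type A): 1/4·1/2 + 1/4·3/4 + 1/4·1/4 + 1/4·1/2 = 1/2.
Similarly for Rh via the father's Rh distribution: P(Rh+) = 1.
Independent loci: 1/2 × 1 = 1/2.

1/2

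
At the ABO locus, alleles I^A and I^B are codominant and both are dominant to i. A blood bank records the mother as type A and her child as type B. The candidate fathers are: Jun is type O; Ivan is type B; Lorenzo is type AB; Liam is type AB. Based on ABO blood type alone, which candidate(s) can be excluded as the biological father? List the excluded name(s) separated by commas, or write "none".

Jun

A candidate is excluded only if no genotype consistent with his phenotype could produce a type B child with a type A mother.
Jun (type O): no genotype consistent with that phenotype can produce a type-B child with a type-A mother.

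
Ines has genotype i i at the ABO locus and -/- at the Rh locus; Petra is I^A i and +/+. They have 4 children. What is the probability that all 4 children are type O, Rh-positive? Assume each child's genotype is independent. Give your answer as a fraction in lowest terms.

1/16

ABO cross i i × I^A i → 1/2 O, 1/2 A.
Rh cross -/- × +/+ → 1 Rh+; so P(type O, Rh-positive) = 1/2 × 1 = 1/2 per child.
All 4 independent: (1/2)^4 = 1/16.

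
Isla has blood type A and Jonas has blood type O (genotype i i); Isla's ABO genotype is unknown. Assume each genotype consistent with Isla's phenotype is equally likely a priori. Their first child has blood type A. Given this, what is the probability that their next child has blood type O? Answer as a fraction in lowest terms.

Possible genotypes: Isla ∈ {I^A I^A, I^A i}; Jonas ∈ {i i}.
Weight each parental genotype pair by prior × P(type-A child):
  I^A I^A × i i: posterior weight 2/3; P(next child type O) = 0.
  I^A i × i i: posterior weight 1/3; P(next child type O) = 1/2.
Weighted sum = 1/6.

1/6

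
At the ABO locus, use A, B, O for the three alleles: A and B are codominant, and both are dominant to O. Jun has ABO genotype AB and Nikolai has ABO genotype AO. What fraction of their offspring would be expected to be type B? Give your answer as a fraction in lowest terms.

1/4

ABO cross AB × AO → offspring phenotypes: 1/2 A, 1/4 B, 1/4 AB.
So P(type B) = 1/4.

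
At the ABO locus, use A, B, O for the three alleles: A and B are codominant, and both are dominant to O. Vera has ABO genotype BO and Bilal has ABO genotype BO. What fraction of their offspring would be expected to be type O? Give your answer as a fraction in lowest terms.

ABO cross BO × BO → offspring phenotypes: 1/4 O, 3/4 B.
So P(type O) = 1/4.

1/4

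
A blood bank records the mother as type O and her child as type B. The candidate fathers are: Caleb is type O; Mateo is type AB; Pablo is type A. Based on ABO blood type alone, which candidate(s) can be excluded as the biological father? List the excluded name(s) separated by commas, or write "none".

Caleb, Pablo

A candidate is excluded only if no genotype consistent with his phenotype could produce a type B child with a type O mother.
Caleb (type O): no genotype consistent with that phenotype can produce a type-B child with a type-O mother.
Pablo (type A): no genotype consistent with that phenotype can produce a type-B child with a type-O mother.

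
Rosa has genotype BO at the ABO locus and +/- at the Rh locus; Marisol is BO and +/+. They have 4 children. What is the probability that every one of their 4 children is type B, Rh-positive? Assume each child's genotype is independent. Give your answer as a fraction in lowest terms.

ABO cross BO × BO → 1/4 O, 3/4 B.
Rh cross +/- × +/+ → 1 Rh+; so P(type B, Rh-positive) = 3/4 × 1 = 3/4 per child.
All 4 independent: (3/4)^4 = 81/256.

81/256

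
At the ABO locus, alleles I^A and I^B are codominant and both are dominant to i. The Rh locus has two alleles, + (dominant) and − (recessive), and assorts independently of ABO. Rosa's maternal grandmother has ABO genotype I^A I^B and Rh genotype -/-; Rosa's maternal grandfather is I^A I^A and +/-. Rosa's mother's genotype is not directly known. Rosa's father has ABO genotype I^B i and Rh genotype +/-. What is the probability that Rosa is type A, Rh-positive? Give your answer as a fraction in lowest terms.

15/64

Rosa's mother's ABO genotype from I^A I^B × I^A I^A: 1/2 I^A I^A, 1/2 I^A I^B.
Crossing each possibility with the father I^B i and summing P(type A): 1/2·1/2 + 1/2·1/4 = 3/8.
Similarly for Rh via the mother's Rh distribution: P(Rh+) = 5/8.
Independent loci: 3/8 × 5/8 = 15/64.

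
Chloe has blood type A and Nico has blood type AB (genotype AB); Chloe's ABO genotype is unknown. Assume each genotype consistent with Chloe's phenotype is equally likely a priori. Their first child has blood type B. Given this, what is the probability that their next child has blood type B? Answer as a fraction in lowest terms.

Possible genotypes: Chloe ∈ {AA, AO}; Nico ∈ {AB}.
Weight each parental genotype pair by prior × P(type-B child):
  AO × AB: posterior weight 1; P(next child type B) = 1/4.
Weighted sum = 1/4.

1/4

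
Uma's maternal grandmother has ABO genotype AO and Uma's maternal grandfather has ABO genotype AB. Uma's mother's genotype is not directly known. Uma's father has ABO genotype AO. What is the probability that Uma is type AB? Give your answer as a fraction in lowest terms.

1/8

Uma's mother's ABO genotype from AO × AB: 1/4 AA, 1/4 AB, 1/4 AO, 1/4 BO.
Crossing each possibility with the father AO and summing P(type AB): 1/4·0 + 1/4·1/4 + 1/4·0 + 1/4·1/4 = 1/8.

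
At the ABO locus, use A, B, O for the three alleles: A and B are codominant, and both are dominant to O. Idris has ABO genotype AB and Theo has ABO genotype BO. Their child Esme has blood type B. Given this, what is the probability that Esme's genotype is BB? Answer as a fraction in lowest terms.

Cross AB × BO → 1/4 AB, 1/4 AO, 1/4 BB, 1/4 BO.
Type-B genotypes among offspring: BB (1/4), BO (1/4); total 1/2.
P(BB | type B) = (1/4) / (1/2) = 1/2.

1/2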